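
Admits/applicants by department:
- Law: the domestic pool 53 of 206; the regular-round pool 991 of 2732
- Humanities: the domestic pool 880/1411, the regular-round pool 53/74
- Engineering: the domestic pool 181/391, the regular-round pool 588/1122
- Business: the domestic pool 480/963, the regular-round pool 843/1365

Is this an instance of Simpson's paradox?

Law: the domestic pool 53/206 = 25.7%, the regular-round pool 991/2732 = 36.3% → the regular-round pool
Humanities: the domestic pool 880/1411 = 62.4%, the regular-round pool 53/74 = 71.6% → the regular-round pool
Engineering: the domestic pool 181/391 = 46.3%, the regular-round pool 588/1122 = 52.4% → the regular-round pool
Business: the domestic pool 480/963 = 49.8%, the regular-round pool 843/1365 = 61.8% → the regular-round pool
Overall: the domestic pool 1594/2971 = 53.7%, the regular-round pool 2475/5293 = 46.8% → the domestic pool
The regular-round pool wins each department group but the domestic pool wins overall — the comparison reverses. The regular-round pool's applicants skew toward Law, which has a lower base rate.

Yes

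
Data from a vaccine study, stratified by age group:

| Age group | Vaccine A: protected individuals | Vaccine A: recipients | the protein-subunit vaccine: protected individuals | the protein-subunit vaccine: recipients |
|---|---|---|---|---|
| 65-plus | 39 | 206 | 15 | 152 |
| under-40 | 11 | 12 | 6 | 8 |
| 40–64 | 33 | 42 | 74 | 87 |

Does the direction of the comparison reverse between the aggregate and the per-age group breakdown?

No

65-plus: Vaccine A 39/206 = 18.9%, the protein-subunit vaccine 15/152 = 9.9% → Vaccine A
Under-40: Vaccine A 11/12 = 91.7%, the protein-subunit vaccine 6/8 = 75.0% → Vaccine A
40–64: Vaccine A 33/42 = 78.6%, the protein-subunit vaccine 74/87 = 85.1% → the protein-subunit vaccine
Overall: Vaccine A 83/260 = 31.9%, the protein-subunit vaccine 95/247 = 38.5% → the protein-subunit vaccine
Neither sweeps: Vaccine A wins 2 of 3 groups, the protein-subunit vaccine wins 1. The protein-subunit vaccine wins overall but not every group — no Simpson reversal.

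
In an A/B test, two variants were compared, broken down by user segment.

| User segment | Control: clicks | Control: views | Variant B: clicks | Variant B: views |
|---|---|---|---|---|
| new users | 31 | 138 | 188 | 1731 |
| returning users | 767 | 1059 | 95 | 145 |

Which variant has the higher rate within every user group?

New users: Control 31/138 = 22.5%, Variant B 188/1731 = 10.9% → Control
Returning users: Control 767/1059 = 72.4%, Variant B 95/145 = 65.5% → Control
Control has the higher rate in both groups.

Control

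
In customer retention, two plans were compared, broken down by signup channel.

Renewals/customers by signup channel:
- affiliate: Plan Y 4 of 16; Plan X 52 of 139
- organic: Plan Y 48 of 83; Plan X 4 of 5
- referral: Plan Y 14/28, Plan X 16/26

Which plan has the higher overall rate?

Plan Y

Affiliate: Plan Y 4/16 = 25.0%, Plan X 52/139 = 37.4% → Plan X
Organic: Plan Y 48/83 = 57.8%, Plan X 4/5 = 80.0% → Plan X
Referral: Plan Y 14/28 = 50.0%, Plan X 16/26 = 61.5% → Plan X
Overall: Plan Y 66/127 = 52.0%, Plan X 72/170 = 42.4% → Plan Y
(Plan X wins every signup group but Plan Y wins overall — Plan X's customers skew toward the low-rate affiliate group.)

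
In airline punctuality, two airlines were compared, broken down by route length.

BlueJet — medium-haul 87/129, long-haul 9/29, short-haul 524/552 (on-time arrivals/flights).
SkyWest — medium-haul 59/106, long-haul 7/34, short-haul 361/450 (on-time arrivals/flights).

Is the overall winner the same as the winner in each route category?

Medium-haul: BlueJet 87/129 = 67.4%, SkyWest 59/106 = 55.7% → BlueJet
Long-haul: BlueJet 9/29 = 31.0%, SkyWest 7/34 = 20.6% → BlueJet
Short-haul: BlueJet 524/552 = 94.9%, SkyWest 361/450 = 80.2% → BlueJet
Overall: BlueJet 620/710 = 87.3%, SkyWest 427/590 = 72.4% → BlueJet
BlueJet wins overall and in every route group — no reversal.

Yes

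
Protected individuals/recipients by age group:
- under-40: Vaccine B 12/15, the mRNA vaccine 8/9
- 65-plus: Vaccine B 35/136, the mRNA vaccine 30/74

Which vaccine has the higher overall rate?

Under-40: Vaccine B 12/15 = 80.0%, the mRNA vaccine 8/9 = 88.9% → the mRNA vaccine
65-plus: Vaccine B 35/136 = 25.7%, the mRNA vaccine 30/74 = 40.5% → the mRNA vaccine
Overall: Vaccine B 47/151 = 31.1%, the mRNA vaccine 38/83 = 45.8% → the mRNA vaccine

the mRNA vaccine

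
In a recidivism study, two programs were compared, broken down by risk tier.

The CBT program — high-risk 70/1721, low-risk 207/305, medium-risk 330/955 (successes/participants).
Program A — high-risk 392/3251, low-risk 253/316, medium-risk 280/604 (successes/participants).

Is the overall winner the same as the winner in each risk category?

High-risk: the CBT program 70/1721 = 4.1%, Program A 392/3251 = 12.1% → Program A
Low-risk: the CBT program 207/305 = 67.9%, Program A 253/316 = 80.1% → Program A
Medium-risk: the CBT program 330/955 = 34.6%, Program A 280/604 = 46.4% → Program A
Overall: the CBT program 607/2981 = 20.4%, Program A 925/4171 = 22.2% → Program A
Program A wins overall and in every risk group — no reversal.

Yes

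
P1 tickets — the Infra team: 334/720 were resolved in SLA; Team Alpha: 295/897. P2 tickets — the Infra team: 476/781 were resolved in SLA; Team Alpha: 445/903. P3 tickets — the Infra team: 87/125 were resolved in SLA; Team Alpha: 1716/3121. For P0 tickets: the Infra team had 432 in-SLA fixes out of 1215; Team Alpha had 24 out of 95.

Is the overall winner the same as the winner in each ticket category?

P1: the Infra team 334/720 = 46.4%, Team Alpha 295/897 = 32.9% → the Infra team
P2: the Infra team 476/781 = 60.9%, Team Alpha 445/903 = 49.3% → the Infra team
P3: the Infra team 87/125 = 69.6%, Team Alpha 1716/3121 = 55.0% → the Infra team
P0: the Infra team 432/1215 = 35.6%, Team Alpha 24/95 = 25.3% → the Infra team
Overall: the Infra team 1329/2841 = 46.8%, Team Alpha 2480/5016 = 49.4% → Team Alpha
The Infra team wins each ticket group but Team Alpha wins overall — the comparison reverses. The Infra team's tickets skew toward P0, which has a lower base rate.

No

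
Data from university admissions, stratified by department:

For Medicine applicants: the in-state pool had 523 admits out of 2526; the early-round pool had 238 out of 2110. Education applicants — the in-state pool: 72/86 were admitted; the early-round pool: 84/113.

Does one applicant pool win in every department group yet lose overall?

No

Medicine: the in-state pool 523/2526 = 20.7%, the early-round pool 238/2110 = 11.3% → the in-state pool
Education: the in-state pool 72/86 = 83.7%, the early-round pool 84/113 = 74.3% → the in-state pool
Overall: the in-state pool 595/2612 = 22.8%, the early-round pool 322/2223 = 14.5% → the in-state pool
The in-state pool wins overall and in every department group — no reversal.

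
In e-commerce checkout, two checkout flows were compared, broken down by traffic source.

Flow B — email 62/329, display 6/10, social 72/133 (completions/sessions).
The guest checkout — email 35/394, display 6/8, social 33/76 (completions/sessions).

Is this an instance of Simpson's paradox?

No

Email: Flow B 62/329 = 18.8%, the guest checkout 35/394 = 8.9% → Flow B
Display: Flow B 6/10 = 60.0%, the guest checkout 6/8 = 75.0% → the guest checkout
Social: Flow B 72/133 = 54.1%, the guest checkout 33/76 = 43.4% → Flow B
Overall: Flow B 140/472 = 29.7%, the guest checkout 74/478 = 15.5% → Flow B
Neither sweeps: Flow B wins 2 of 3 groups, the guest checkout wins 1. Flow B wins overall but not every group — no Simpson reversal.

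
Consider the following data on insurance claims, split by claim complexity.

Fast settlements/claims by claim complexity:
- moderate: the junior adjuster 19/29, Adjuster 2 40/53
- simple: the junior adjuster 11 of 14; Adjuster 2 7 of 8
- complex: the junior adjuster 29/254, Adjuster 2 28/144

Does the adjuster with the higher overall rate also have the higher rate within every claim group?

Moderate: the junior adjuster 19/29 = 65.5%, Adjuster 2 40/53 = 75.5% → Adjuster 2
Simple: the junior adjuster 11/14 = 78.6%, Adjuster 2 7/8 = 87.5% → Adjuster 2
Complex: the junior adjuster 29/254 = 11.4%, Adjuster 2 28/144 = 19.4% → Adjuster 2
Overall: the junior adjuster 59/297 = 19.9%, Adjuster 2 75/205 = 36.6% → Adjuster 2
Adjuster 2 wins overall and in every claim group — no reversal.

Yes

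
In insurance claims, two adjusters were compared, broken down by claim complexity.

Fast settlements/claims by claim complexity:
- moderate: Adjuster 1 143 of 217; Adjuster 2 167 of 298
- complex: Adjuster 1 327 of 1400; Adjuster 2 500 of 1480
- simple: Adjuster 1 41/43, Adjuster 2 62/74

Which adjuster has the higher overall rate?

Adjuster 2

Moderate: Adjuster 1 143/217 = 65.9%, Adjuster 2 167/298 = 56.0% → Adjuster 1
Complex: Adjuster 1 327/1400 = 23.4%, Adjuster 2 500/1480 = 33.8% → Adjuster 2
Simple: Adjuster 1 41/43 = 95.3%, Adjuster 2 62/74 = 83.8% → Adjuster 1
Overall: Adjuster 1 511/1660 = 30.8%, Adjuster 2 729/1852 = 39.4% → Adjuster 2
(Neither sweeps every claim group, but Adjuster 2 has the higher pooled rate.)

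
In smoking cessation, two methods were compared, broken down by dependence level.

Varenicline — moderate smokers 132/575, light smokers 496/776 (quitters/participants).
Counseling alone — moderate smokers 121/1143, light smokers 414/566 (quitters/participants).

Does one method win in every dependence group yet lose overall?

No

Moderate smokers: varenicline 132/575 = 23.0%, counseling alone 121/1143 = 10.6% → varenicline
Light smokers: varenicline 496/776 = 63.9%, counseling alone 414/566 = 73.1% → counseling alone
Overall: varenicline 628/1351 = 46.5%, counseling alone 535/1709 = 31.3% → varenicline
Neither sweeps: varenicline wins 1 of 2 groups, counseling alone wins 1. Varenicline wins overall but not every group — no Simpson reversal.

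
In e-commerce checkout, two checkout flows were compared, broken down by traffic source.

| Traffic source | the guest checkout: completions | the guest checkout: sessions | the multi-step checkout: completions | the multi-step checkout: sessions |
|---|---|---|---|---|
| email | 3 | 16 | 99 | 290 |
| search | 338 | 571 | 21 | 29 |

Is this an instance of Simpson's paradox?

Email: the guest checkout 3/16 = 18.8%, the multi-step checkout 99/290 = 34.1% → the multi-step checkout
Search: the guest checkout 338/571 = 59.2%, the multi-step checkout 21/29 = 72.4% → the multi-step checkout
Overall: the guest checkout 341/587 = 58.1%, the multi-step checkout 120/319 = 37.6% → the guest checkout
The multi-step checkout wins each traffic group but the guest checkout wins overall — the comparison reverses. The multi-step checkout's sessions skew toward email, which has a lower base rate.

Yes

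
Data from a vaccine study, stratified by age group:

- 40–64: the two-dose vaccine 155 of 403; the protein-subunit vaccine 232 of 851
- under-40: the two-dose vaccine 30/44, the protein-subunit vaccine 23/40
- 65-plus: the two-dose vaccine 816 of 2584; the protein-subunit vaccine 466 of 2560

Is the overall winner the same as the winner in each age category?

40–64: the two-dose vaccine 155/403 = 38.5%, the protein-subunit vaccine 232/851 = 27.3% → the two-dose vaccine
Under-40: the two-dose vaccine 30/44 = 68.2%, the protein-subunit vaccine 23/40 = 57.5% → the two-dose vaccine
65-plus: the two-dose vaccine 816/2584 = 31.6%, the protein-subunit vaccine 466/2560 = 18.2% → the two-dose vaccine
Overall: the two-dose vaccine 1001/3031 = 33.0%, the protein-subunit vaccine 721/3451 = 20.9% → the two-dose vaccine
The two-dose vaccine wins overall and in every age group — no reversal.

Yes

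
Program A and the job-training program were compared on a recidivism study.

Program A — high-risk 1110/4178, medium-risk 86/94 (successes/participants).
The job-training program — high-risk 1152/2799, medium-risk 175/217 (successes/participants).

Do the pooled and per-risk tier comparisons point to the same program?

High-risk: Program A 1110/4178 = 26.6%, the job-training program 1152/2799 = 41.2% → the job-training program
Medium-risk: Program A 86/94 = 91.5%, the job-training program 175/217 = 80.6% → Program A
Overall: Program A 1196/4272 = 28.0%, the job-training program 1327/3016 = 44.0% → the job-training program
Neither sweeps: Program A wins 1 of 2 groups, the job-training program wins 1. The job-training program wins overall but not every group — no Simpson reversal.

No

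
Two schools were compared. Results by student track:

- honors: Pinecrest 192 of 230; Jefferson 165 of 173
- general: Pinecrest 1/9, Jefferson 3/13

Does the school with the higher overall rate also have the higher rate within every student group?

Yes

Honors: Pinecrest 192/230 = 83.5%, Jefferson 165/173 = 95.4% → Jefferson
General: Pinecrest 1/9 = 11.1%, Jefferson 3/13 = 23.1% → Jefferson
Overall: Pinecrest 193/239 = 80.8%, Jefferson 168/186 = 90.3% → Jefferson
Jefferson wins overall and in every student group — no reversal.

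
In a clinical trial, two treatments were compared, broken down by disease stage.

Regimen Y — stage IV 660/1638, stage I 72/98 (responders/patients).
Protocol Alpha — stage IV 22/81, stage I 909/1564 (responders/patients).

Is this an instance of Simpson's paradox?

Yes

Stage IV: Regimen Y 660/1638 = 40.3%, Protocol Alpha 22/81 = 27.2% → Regimen Y
Stage I: Regimen Y 72/98 = 73.5%, Protocol Alpha 909/1564 = 58.1% → Regimen Y
Overall: Regimen Y 732/1736 = 42.2%, Protocol Alpha 931/1645 = 56.6% → Protocol Alpha
Regimen Y wins each disease group but Protocol Alpha wins overall — the comparison reverses. Regimen Y's patients skew toward stage IV, which has a lower base rate.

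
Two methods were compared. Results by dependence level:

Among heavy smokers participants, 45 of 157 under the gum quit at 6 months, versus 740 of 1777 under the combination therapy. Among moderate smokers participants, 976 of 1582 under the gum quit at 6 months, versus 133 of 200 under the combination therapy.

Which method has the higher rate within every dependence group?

Heavy smokers: the gum 45/157 = 28.7%, the combination therapy 740/1777 = 41.6% → the combination therapy
Moderate smokers: the gum 976/1582 = 61.7%, the combination therapy 133/200 = 66.5% → the combination therapy
The combination therapy has the higher rate in both groups.

the combination therapy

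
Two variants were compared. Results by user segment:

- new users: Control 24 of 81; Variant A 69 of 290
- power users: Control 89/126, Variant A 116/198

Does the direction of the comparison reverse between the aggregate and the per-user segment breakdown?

New users: Control 24/81 = 29.6%, Variant A 69/290 = 23.8% → Control
Power users: Control 89/126 = 70.6%, Variant A 116/198 = 58.6% → Control
Overall: Control 113/207 = 54.6%, Variant A 185/488 = 37.9% → Control
Control wins overall and in every user group — no reversal.

No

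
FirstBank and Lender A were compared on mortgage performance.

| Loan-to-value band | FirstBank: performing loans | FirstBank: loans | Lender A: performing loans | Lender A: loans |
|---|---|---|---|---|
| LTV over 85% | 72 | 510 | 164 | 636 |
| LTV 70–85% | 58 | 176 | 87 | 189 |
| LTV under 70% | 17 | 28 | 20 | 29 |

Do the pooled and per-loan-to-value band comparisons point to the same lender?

Yes

LTV over 85%: FirstBank 72/510 = 14.1%, Lender A 164/636 = 25.8% → Lender A
LTV 70–85%: FirstBank 58/176 = 33.0%, Lender A 87/189 = 46.0% → Lender A
LTV under 70%: FirstBank 17/28 = 60.7%, Lender A 20/29 = 69.0% → Lender A
Overall: FirstBank 147/714 = 20.6%, Lender A 271/854 = 31.7% → Lender A
Lender A wins overall and in every loan-to-value group — no reversal.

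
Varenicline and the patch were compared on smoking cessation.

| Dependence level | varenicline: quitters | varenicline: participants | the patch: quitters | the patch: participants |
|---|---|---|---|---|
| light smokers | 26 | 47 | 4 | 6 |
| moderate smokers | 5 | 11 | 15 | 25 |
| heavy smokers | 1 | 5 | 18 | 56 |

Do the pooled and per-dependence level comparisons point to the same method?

No

Light smokers: varenicline 26/47 = 55.3%, the patch 4/6 = 66.7% → the patch
Moderate smokers: varenicline 5/11 = 45.5%, the patch 15/25 = 60.0% → the patch
Heavy smokers: varenicline 1/5 = 20.0%, the patch 18/56 = 32.1% → the patch
Overall: varenicline 32/63 = 50.8%, the patch 37/87 = 42.5% → varenicline
The patch wins each dependence group but varenicline wins overall — the comparison reverses. The patch's participants skew toward heavy smokers, which has a lower base rate.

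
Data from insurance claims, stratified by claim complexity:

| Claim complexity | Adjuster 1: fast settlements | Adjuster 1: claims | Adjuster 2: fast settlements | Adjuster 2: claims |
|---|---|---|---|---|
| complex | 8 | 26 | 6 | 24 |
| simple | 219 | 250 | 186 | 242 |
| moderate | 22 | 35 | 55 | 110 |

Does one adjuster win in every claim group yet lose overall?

Complex: Adjuster 1 8/26 = 30.8%, Adjuster 2 6/24 = 25.0% → Adjuster 1
Simple: Adjuster 1 219/250 = 87.6%, Adjuster 2 186/242 = 76.9% → Adjuster 1
Moderate: Adjuster 1 22/35 = 62.9%, Adjuster 2 55/110 = 50.0% → Adjuster 1
Overall: Adjuster 1 249/311 = 80.1%, Adjuster 2 247/376 = 65.7% → Adjuster 1
Adjuster 1 wins overall and in every claim group — no reversal.

No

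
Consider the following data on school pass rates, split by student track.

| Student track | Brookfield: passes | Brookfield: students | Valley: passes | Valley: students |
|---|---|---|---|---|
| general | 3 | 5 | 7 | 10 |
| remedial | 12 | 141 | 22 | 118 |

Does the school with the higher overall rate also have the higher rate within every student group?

General: Brookfield 3/5 = 60.0%, Valley 7/10 = 70.0% → Valley
Remedial: Brookfield 12/141 = 8.5%, Valley 22/118 = 18.6% → Valley
Overall: Brookfield 15/146 = 10.3%, Valley 29/128 = 22.7% → Valley
Valley wins overall and in every student group — no reversal.

Yes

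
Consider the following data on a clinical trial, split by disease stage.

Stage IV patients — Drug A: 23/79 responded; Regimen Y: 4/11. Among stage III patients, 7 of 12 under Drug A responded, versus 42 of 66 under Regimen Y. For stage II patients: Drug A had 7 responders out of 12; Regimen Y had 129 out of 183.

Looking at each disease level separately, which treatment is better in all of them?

Stage IV: Drug A 23/79 = 29.1%, Regimen Y 4/11 = 36.4% → Regimen Y
Stage III: Drug A 7/12 = 58.3%, Regimen Y 42/66 = 63.6% → Regimen Y
Stage II: Drug A 7/12 = 58.3%, Regimen Y 129/183 = 70.5% → Regimen Y
Regimen Y has the higher rate in all 3 groups.

Regimen Y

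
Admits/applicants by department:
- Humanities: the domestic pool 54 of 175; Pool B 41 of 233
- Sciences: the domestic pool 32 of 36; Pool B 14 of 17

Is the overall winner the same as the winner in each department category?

Yes

Humanities: the domestic pool 54/175 = 30.9%, Pool B 41/233 = 17.6% → the domestic pool
Sciences: the domestic pool 32/36 = 88.9%, Pool B 14/17 = 82.4% → the domestic pool
Overall: the domestic pool 86/211 = 40.8%, Pool B 55/250 = 22.0% → the domestic pool
The domestic pool wins overall and in every department group — no reversal.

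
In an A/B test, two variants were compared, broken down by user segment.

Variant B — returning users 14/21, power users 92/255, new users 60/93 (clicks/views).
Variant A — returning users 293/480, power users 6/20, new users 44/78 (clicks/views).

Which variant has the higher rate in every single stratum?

Returning users: Variant B 14/21 = 66.7%, Variant A 293/480 = 61.0% → Variant B
Power users: Variant B 92/255 = 36.1%, Variant A 6/20 = 30.0% → Variant B
New users: Variant B 60/93 = 64.5%, Variant A 44/78 = 56.4% → Variant B
Variant B has the higher rate in all 3 groups.

Variant B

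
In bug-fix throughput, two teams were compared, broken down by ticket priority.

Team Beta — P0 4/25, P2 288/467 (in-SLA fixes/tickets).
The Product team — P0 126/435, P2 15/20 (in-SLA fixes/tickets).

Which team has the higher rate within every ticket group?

P0: Team Beta 4/25 = 16.0%, the Product team 126/435 = 29.0% → the Product team
P2: Team Beta 288/467 = 61.7%, the Product team 15/20 = 75.0% → the Product team
The Product team has the higher rate in both groups.

the Product team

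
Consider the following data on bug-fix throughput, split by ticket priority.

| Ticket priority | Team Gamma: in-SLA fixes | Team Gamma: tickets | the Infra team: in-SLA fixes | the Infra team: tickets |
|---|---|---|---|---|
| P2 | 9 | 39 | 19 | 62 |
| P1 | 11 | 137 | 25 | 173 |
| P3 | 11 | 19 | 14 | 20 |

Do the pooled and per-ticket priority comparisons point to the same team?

P2: Team Gamma 9/39 = 23.1%, the Infra team 19/62 = 30.6% → the Infra team
P1: Team Gamma 11/137 = 8.0%, the Infra team 25/173 = 14.5% → the Infra team
P3: Team Gamma 11/19 = 57.9%, the Infra team 14/20 = 70.0% → the Infra team
Overall: Team Gamma 31/195 = 15.9%, the Infra team 58/255 = 22.7% → the Infra team
The Infra team wins overall and in every ticket group — no reversal.

Yes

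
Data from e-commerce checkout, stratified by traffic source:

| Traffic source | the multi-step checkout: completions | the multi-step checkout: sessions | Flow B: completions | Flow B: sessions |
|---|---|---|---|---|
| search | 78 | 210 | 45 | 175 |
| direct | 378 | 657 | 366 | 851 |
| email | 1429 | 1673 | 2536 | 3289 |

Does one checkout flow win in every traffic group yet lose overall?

No

Search: the multi-step checkout 78/210 = 37.1%, Flow B 45/175 = 25.7% → the multi-step checkout
Direct: the multi-step checkout 378/657 = 57.5%, Flow B 366/851 = 43.0% → the multi-step checkout
Email: the multi-step checkout 1429/1673 = 85.4%, Flow B 2536/3289 = 77.1% → the multi-step checkout
Overall: the multi-step checkout 1885/2540 = 74.2%, Flow B 2947/4315 = 68.3% → the multi-step checkout
The multi-step checkout wins overall and in every traffic group — no reversal.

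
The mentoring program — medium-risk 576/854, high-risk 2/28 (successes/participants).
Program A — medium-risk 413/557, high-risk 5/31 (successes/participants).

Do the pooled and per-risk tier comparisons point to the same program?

Medium-risk: the mentoring program 576/854 = 67.4%, Program A 413/557 = 74.1% → Program A
High-risk: the mentoring program 2/28 = 7.1%, Program A 5/31 = 16.1% → Program A
Overall: the mentoring program 578/882 = 65.5%, Program A 418/588 = 71.1% → Program A
Program A wins overall and in every risk group — no reversal.

Yes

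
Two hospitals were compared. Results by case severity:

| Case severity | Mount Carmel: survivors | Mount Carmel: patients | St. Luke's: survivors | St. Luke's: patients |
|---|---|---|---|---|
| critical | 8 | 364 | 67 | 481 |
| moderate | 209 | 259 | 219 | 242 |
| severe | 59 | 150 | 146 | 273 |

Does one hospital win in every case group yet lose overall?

Critical: Mount Carmel 8/364 = 2.2%, St. Luke's 67/481 = 13.9% → St. Luke's
Moderate: Mount Carmel 209/259 = 80.7%, St. Luke's 219/242 = 90.5% → St. Luke's
Severe: Mount Carmel 59/150 = 39.3%, St. Luke's 146/273 = 53.5% → St. Luke's
Overall: Mount Carmel 276/773 = 35.7%, St. Luke's 432/996 = 43.4% → St. Luke's
St. Luke's wins overall and in every case group — no reversal.

No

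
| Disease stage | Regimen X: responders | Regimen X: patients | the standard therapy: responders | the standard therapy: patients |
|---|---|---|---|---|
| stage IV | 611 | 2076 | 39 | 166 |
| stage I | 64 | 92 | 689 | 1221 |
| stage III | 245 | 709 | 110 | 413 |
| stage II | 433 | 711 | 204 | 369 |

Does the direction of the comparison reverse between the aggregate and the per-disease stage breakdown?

Stage IV: Regimen X 611/2076 = 29.4%, the standard therapy 39/166 = 23.5% → Regimen X
Stage I: Regimen X 64/92 = 69.6%, the standard therapy 689/1221 = 56.4% → Regimen X
Stage III: Regimen X 245/709 = 34.6%, the standard therapy 110/413 = 26.6% → Regimen X
Stage II: Regimen X 433/711 = 60.9%, the standard therapy 204/369 = 55.3% → Regimen X
Overall: Regimen X 1353/3588 = 37.7%, the standard therapy 1042/2169 = 48.0% → the standard therapy
Regimen X wins each disease group but the standard therapy wins overall — the comparison reverses. Regimen X's patients skew toward stage IV, which has a lower base rate.

Yes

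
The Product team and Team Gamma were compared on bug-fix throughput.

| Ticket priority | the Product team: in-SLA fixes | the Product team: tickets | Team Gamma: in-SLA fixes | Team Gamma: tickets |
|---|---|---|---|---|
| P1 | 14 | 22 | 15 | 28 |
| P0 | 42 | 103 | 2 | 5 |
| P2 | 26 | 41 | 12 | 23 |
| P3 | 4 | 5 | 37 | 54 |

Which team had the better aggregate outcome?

P1: the Product team 14/22 = 63.6%, Team Gamma 15/28 = 53.6% → the Product team
P0: the Product team 42/103 = 40.8%, Team Gamma 2/5 = 40.0% → the Product team
P2: the Product team 26/41 = 63.4%, Team Gamma 12/23 = 52.2% → the Product team
P3: the Product team 4/5 = 80.0%, Team Gamma 37/54 = 68.5% → the Product team
Overall: the Product team 86/171 = 50.3%, Team Gamma 66/110 = 60.0% → Team Gamma
(The Product team wins every ticket group but Team Gamma wins overall — the Product team's tickets skew toward the low-rate P0 group.)

Team Gamma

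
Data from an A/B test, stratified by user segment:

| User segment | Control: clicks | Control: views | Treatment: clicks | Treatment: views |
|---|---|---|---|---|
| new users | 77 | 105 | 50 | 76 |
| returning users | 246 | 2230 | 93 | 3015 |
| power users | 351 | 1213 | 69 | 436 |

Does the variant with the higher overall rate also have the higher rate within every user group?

Yes

New users: Control 77/105 = 73.3%, Treatment 50/76 = 65.8% → Control
Returning users: Control 246/2230 = 11.0%, Treatment 93/3015 = 3.1% → Control
Power users: Control 351/1213 = 28.9%, Treatment 69/436 = 15.8% → Control
Overall: Control 674/3548 = 19.0%, Treatment 212/3527 = 6.0% → Control
Control wins overall and in every user group — no reversal.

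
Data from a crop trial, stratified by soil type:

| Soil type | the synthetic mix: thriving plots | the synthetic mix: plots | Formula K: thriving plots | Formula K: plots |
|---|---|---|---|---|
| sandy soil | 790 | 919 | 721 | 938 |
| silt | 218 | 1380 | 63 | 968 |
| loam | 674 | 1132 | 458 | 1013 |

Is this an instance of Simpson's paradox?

No

Sandy soil: the synthetic mix 790/919 = 86.0%, Formula K 721/938 = 76.9% → the synthetic mix
Silt: the synthetic mix 218/1380 = 15.8%, Formula K 63/968 = 6.5% → the synthetic mix
Loam: the synthetic mix 674/1132 = 59.5%, Formula K 458/1013 = 45.2% → the synthetic mix
Overall: the synthetic mix 1682/3431 = 49.0%, Formula K 1242/2919 = 42.5% → the synthetic mix
The synthetic mix wins overall and in every soil group — no reversal.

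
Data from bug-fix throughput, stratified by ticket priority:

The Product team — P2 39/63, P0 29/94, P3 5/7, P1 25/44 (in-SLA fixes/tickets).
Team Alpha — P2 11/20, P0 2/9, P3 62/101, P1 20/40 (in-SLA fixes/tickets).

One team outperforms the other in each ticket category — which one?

P2: the Product team 39/63 = 61.9%, Team Alpha 11/20 = 55.0% → the Product team
P0: the Product team 29/94 = 30.9%, Team Alpha 2/9 = 22.2% → the Product team
P3: the Product team 5/7 = 71.4%, Team Alpha 62/101 = 61.4% → the Product team
P1: the Product team 25/44 = 56.8%, Team Alpha 20/40 = 50.0% → the Product team
The Product team has the higher rate in all 4 groups.

the Product team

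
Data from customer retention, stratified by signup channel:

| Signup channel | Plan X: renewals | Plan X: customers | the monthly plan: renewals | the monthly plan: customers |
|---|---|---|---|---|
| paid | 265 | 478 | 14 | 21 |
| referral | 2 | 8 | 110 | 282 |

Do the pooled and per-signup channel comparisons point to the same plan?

Paid: Plan X 265/478 = 55.4%, the monthly plan 14/21 = 66.7% → the monthly plan
Referral: Plan X 2/8 = 25.0%, the monthly plan 110/282 = 39.0% → the monthly plan
Overall: Plan X 267/486 = 54.9%, the monthly plan 124/303 = 40.9% → Plan X
The monthly plan wins each signup group but Plan X wins overall — the comparison reverses. The monthly plan's customers skew toward referral, which has a lower base rate.

No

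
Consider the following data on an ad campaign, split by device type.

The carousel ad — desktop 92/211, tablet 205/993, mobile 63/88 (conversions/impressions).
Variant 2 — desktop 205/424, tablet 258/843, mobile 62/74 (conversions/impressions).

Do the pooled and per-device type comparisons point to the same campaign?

Desktop: the carousel ad 92/211 = 43.6%, Variant 2 205/424 = 48.3% → Variant 2
Tablet: the carousel ad 205/993 = 20.6%, Variant 2 258/843 = 30.6% → Variant 2
Mobile: the carousel ad 63/88 = 71.6%, Variant 2 62/74 = 83.8% → Variant 2
Overall: the carousel ad 360/1292 = 27.9%, Variant 2 525/1341 = 39.1% → Variant 2
Variant 2 wins overall and in every device group — no reversal.

Yes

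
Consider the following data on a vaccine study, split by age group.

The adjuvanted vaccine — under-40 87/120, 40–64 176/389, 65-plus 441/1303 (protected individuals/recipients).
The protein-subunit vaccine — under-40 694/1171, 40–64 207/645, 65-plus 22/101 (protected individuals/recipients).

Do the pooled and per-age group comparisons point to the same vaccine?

No

Under-40: the adjuvanted vaccine 87/120 = 72.5%, the protein-subunit vaccine 694/1171 = 59.3% → the adjuvanted vaccine
40–64: the adjuvanted vaccine 176/389 = 45.2%, the protein-subunit vaccine 207/645 = 32.1% → the adjuvanted vaccine
65-plus: the adjuvanted vaccine 441/1303 = 33.8%, the protein-subunit vaccine 22/101 = 21.8% → the adjuvanted vaccine
Overall: the adjuvanted vaccine 704/1812 = 38.9%, the protein-subunit vaccine 923/1917 = 48.1% → the protein-subunit vaccine
The adjuvanted vaccine wins each age group but the protein-subunit vaccine wins overall — the comparison reverses. The adjuvanted vaccine's recipients skew toward 65-plus, which has a lower base rate.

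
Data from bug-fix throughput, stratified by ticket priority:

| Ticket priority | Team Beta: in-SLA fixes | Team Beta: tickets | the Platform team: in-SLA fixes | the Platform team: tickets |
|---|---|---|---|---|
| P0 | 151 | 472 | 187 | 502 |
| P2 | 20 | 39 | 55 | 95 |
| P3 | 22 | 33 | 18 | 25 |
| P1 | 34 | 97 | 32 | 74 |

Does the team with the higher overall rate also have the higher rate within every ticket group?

Yes

P0: Team Beta 151/472 = 32.0%, the Platform team 187/502 = 37.3% → the Platform team
P2: Team Beta 20/39 = 51.3%, the Platform team 55/95 = 57.9% → the Platform team
P3: Team Beta 22/33 = 66.7%, the Platform team 18/25 = 72.0% → the Platform team
P1: Team Beta 34/97 = 35.1%, the Platform team 32/74 = 43.2% → the Platform team
Overall: Team Beta 227/641 = 35.4%, the Platform team 292/696 = 42.0% → the Platform team
The Platform team wins overall and in every ticket group — no reversal.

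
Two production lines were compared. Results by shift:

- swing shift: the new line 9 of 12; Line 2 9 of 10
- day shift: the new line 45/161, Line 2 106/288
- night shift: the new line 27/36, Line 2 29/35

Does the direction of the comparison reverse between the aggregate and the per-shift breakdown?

Swing shift: the new line 9/12 = 75.0%, Line 2 9/10 = 90.0% → Line 2
Day shift: the new line 45/161 = 28.0%, Line 2 106/288 = 36.8% → Line 2
Night shift: the new line 27/36 = 75.0%, Line 2 29/35 = 82.9% → Line 2
Overall: the new line 81/209 = 38.8%, Line 2 144/333 = 43.2% → Line 2
Line 2 wins overall and in every shift group — no reversal.

No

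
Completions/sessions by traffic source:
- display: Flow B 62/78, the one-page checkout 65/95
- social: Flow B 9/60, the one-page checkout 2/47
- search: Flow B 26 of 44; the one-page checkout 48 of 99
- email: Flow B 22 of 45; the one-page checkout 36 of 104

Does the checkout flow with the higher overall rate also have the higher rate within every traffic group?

Display: Flow B 62/78 = 79.5%, the one-page checkout 65/95 = 68.4% → Flow B
Social: Flow B 9/60 = 15.0%, the one-page checkout 2/47 = 4.3% → Flow B
Search: Flow B 26/44 = 59.1%, the one-page checkout 48/99 = 48.5% → Flow B
Email: Flow B 22/45 = 48.9%, the one-page checkout 36/104 = 34.6% → Flow B
Overall: Flow B 119/227 = 52.4%, the one-page checkout 151/345 = 43.8% → Flow B
Flow B wins overall and in every traffic group — no reversal.

Yes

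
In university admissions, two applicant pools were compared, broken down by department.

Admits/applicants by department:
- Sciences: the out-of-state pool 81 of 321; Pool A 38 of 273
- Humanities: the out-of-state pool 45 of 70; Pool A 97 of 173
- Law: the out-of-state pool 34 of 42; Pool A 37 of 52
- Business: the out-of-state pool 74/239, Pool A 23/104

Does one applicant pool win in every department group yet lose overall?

No

Sciences: the out-of-state pool 81/321 = 25.2%, Pool A 38/273 = 13.9% → the out-of-state pool
Humanities: the out-of-state pool 45/70 = 64.3%, Pool A 97/173 = 56.1% → the out-of-state pool
Law: the out-of-state pool 34/42 = 81.0%, Pool A 37/52 = 71.2% → the out-of-state pool
Business: the out-of-state pool 74/239 = 31.0%, Pool A 23/104 = 22.1% → the out-of-state pool
Overall: the out-of-state pool 234/672 = 34.8%, Pool A 195/602 = 32.4% → the out-of-state pool
The out-of-state pool wins overall and in every department group — no reversal.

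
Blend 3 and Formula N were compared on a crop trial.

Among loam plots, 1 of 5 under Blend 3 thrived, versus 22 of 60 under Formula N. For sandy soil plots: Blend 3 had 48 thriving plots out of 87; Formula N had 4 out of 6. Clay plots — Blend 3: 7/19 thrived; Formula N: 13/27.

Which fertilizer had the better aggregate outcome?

Loam: Blend 3 1/5 = 20.0%, Formula N 22/60 = 36.7% → Formula N
Sandy soil: Blend 3 48/87 = 55.2%, Formula N 4/6 = 66.7% → Formula N
Clay: Blend 3 7/19 = 36.8%, Formula N 13/27 = 48.1% → Formula N
Overall: Blend 3 56/111 = 50.5%, Formula N 39/93 = 41.9% → Blend 3
(Formula N wins every soil group but Blend 3 wins overall — Formula N's plots skew toward the low-rate loam group.)

Blend 3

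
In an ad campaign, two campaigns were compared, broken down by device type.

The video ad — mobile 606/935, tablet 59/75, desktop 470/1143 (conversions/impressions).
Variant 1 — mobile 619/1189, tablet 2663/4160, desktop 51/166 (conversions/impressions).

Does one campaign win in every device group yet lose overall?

Mobile: the video ad 606/935 = 64.8%, Variant 1 619/1189 = 52.1% → the video ad
Tablet: the video ad 59/75 = 78.7%, Variant 1 2663/4160 = 64.0% → the video ad
Desktop: the video ad 470/1143 = 41.1%, Variant 1 51/166 = 30.7% → the video ad
Overall: the video ad 1135/2153 = 52.7%, Variant 1 3333/5515 = 60.4% → Variant 1
The video ad wins each device group but Variant 1 wins overall — the comparison reverses. The video ad's impressions skew toward desktop, which has a lower base rate.

Yes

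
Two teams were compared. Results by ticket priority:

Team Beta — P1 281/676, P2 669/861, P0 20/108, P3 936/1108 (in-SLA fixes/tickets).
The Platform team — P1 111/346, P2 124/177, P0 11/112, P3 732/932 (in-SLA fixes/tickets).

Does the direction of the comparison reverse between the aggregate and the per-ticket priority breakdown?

P1: Team Beta 281/676 = 41.6%, the Platform team 111/346 = 32.1% → Team Beta
P2: Team Beta 669/861 = 77.7%, the Platform team 124/177 = 70.1% → Team Beta
P0: Team Beta 20/108 = 18.5%, the Platform team 11/112 = 9.8% → Team Beta
P3: Team Beta 936/1108 = 84.5%, the Platform team 732/932 = 78.5% → Team Beta
Overall: Team Beta 1906/2753 = 69.2%, the Platform team 978/1567 = 62.4% → Team Beta
Team Beta wins overall and in every ticket group — no reversal.

No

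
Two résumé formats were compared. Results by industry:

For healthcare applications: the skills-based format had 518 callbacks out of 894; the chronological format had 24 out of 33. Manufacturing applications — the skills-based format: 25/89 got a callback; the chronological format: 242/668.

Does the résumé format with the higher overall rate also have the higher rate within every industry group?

No

Healthcare: the skills-based format 518/894 = 57.9%, the chronological format 24/33 = 72.7% → the chronological format
Manufacturing: the skills-based format 25/89 = 28.1%, the chronological format 242/668 = 36.2% → the chronological format
Overall: the skills-based format 543/983 = 55.2%, the chronological format 266/701 = 37.9% → the skills-based format
The chronological format wins each industry group but the skills-based format wins overall — the comparison reverses. The chronological format's applications skew toward manufacturing, which has a lower base rate.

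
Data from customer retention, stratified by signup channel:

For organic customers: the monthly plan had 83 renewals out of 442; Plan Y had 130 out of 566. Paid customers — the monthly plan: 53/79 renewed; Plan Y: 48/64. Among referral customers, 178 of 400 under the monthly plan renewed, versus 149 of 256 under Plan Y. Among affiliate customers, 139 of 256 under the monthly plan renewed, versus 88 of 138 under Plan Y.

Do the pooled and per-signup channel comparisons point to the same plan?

Yes

Organic: the monthly plan 83/442 = 18.8%, Plan Y 130/566 = 23.0% → Plan Y
Paid: the monthly plan 53/79 = 67.1%, Plan Y 48/64 = 75.0% → Plan Y
Referral: the monthly plan 178/400 = 44.5%, Plan Y 149/256 = 58.2% → Plan Y
Affiliate: the monthly plan 139/256 = 54.3%, Plan Y 88/138 = 63.8% → Plan Y
Overall: the monthly plan 453/1177 = 38.5%, Plan Y 415/1024 = 40.5% → Plan Y
Plan Y wins overall and in every signup group — no reversal.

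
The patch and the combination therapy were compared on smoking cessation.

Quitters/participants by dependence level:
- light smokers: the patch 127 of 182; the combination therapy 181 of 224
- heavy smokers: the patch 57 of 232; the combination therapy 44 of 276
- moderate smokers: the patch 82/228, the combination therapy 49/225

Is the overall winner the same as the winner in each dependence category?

No

Light smokers: the patch 127/182 = 69.8%, the combination therapy 181/224 = 80.8% → the combination therapy
Heavy smokers: the patch 57/232 = 24.6%, the combination therapy 44/276 = 15.9% → the patch
Moderate smokers: the patch 82/228 = 36.0%, the combination therapy 49/225 = 21.8% → the patch
Overall: the patch 266/642 = 41.4%, the combination therapy 274/725 = 37.8% → the patch
Neither sweeps: the patch wins 2 of 3 groups, the combination therapy wins 1. The patch wins overall but not every group — no Simpson reversal.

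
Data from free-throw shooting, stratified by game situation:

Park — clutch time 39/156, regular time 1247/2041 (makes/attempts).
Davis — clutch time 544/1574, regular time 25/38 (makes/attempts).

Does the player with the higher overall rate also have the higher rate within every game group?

Clutch time: Park 39/156 = 25.0%, Davis 544/1574 = 34.6% → Davis
Regular time: Park 1247/2041 = 61.1%, Davis 25/38 = 65.8% → Davis
Overall: Park 1286/2197 = 58.5%, Davis 569/1612 = 35.3% → Park
Davis wins each game group but Park wins overall — the comparison reverses. Davis's attempts skew toward clutch time, which has a lower base rate.

No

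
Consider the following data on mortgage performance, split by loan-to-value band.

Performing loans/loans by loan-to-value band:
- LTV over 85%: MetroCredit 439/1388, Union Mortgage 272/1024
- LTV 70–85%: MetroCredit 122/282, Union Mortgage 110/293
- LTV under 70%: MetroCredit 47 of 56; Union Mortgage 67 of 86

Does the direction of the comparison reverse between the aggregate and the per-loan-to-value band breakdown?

LTV over 85%: MetroCredit 439/1388 = 31.6%, Union Mortgage 272/1024 = 26.6% → MetroCredit
LTV 70–85%: MetroCredit 122/282 = 43.3%, Union Mortgage 110/293 = 37.5% → MetroCredit
LTV under 70%: MetroCredit 47/56 = 83.9%, Union Mortgage 67/86 = 77.9% → MetroCredit
Overall: MetroCredit 608/1726 = 35.2%, Union Mortgage 449/1403 = 32.0% → MetroCredit
MetroCredit wins overall and in every loan-to-value group — no reversal.

No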